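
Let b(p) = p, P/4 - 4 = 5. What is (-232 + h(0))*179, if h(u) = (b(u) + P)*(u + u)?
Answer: -41528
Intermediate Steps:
P = 36 (P = 16 + 4*5 = 16 + 20 = 36)
h(u) = 2*u*(36 + u) (h(u) = (u + 36)*(u + u) = (36 + u)*(2*u) = 2*u*(36 + u))
(-232 + h(0))*179 = (-232 + 2*0*(36 + 0))*179 = (-232 + 2*0*36)*179 = (-232 + 0)*179 = -232*179 = -41528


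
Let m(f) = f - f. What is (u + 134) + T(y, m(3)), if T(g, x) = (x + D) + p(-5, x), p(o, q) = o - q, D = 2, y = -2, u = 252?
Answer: 383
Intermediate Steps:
m(f) = 0
T(g, x) = -3 (T(g, x) = (x + 2) + (-5 - x) = (2 + x) + (-5 - x) = -3)
(u + 134) + T(y, m(3)) = (252 + 134) - 3 = 386 - 3 = 383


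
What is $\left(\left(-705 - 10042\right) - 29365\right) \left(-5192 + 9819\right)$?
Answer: $-185598224$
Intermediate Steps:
$\left(\left(-705 - 10042\right) - 29365\right) \left(-5192 + 9819\right) = \left(-10747 - 29365\right) 4627 = \left(-40112\right) 4627 = -185598224$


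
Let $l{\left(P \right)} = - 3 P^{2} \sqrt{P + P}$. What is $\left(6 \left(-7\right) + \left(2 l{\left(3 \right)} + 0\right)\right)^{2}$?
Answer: $19260 + 4536 \sqrt{6} \approx 30371.0$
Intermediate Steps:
$l{\left(P \right)} = - 3 \sqrt{2} P^{\frac{5}{2}}$ ($l{\left(P \right)} = - 3 P^{2} \sqrt{2 P} = - 3 P^{2} \sqrt{2} \sqrt{P} = - 3 \sqrt{2} P^{\frac{5}{2}}$)
$\left(6 \left(-7\right) + \left(2 l{\left(3 \right)} + 0\right)\right)^{2} = \left(6 \left(-7\right) + \left(2 \left(- 3 \sqrt{2} \cdot 3^{\frac{5}{2}}\right) + 0\right)\right)^{2} = \left(-42 + \left(2 \left(- 3 \sqrt{2} \cdot 9 \sqrt{3}\right) + 0\right)\right)^{2} = \left(-42 + \left(2 \left(- 27 \sqrt{6}\right) + 0\right)\right)^{2} = \left(-42 + \left(- 54 \sqrt{6} + 0\right)\right)^{2} = \left(-42 - 54 \sqrt{6}\right)^{2}$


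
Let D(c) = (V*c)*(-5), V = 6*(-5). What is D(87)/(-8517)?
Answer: -4350/2839 ≈ -1.5322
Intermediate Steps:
V = -30
D(c) = 150*c (D(c) = -30*c*(-5) = 150*c)
D(87)/(-8517) = (150*87)/(-8517) = 13050*(-1/8517) = -4350/2839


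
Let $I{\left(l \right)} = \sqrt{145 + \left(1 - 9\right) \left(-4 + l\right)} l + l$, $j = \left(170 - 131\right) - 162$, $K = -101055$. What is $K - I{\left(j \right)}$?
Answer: $-100932 + 369 \sqrt{129} \approx -96741.0$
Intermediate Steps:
$j = -123$ ($j = 39 - 162 = -123$)
$I{\left(l \right)} = l + l \sqrt{177 - 8 l}$ ($I{\left(l \right)} = \sqrt{145 - 8 \left(-4 + l\right)} l + l = \sqrt{145 - \left(-32 + 8 l\right)} l + l = \sqrt{177 - 8 l} l + l = l \sqrt{177 - 8 l} + l = l + l \sqrt{177 - 8 l}$)
$K - I{\left(j \right)} = -101055 - - 123 \left(1 + \sqrt{177 - -984}\right) = -101055 - - 123 \left(1 + \sqrt{177 + 984}\right) = -101055 - - 123 \left(1 + \sqrt{1161}\right) = -101055 - - 123 \left(1 + 3 \sqrt{129}\right) = -101055 - \left(-123 - 369 \sqrt{129}\right) = -101055 + \left(123 + 369 \sqrt{129}\right) = -100932 + 369 \sqrt{129}$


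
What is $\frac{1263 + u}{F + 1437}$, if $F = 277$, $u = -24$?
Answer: $\frac{1239}{1714} \approx 0.72287$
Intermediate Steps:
$\frac{1263 + u}{F + 1437} = \frac{1263 - 24}{277 + 1437} = \frac{1239}{1714}$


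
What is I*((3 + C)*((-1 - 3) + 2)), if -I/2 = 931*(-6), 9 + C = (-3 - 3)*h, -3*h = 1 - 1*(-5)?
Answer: -134064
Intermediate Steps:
h = -2 (h = -(1 - 1*(-5))/3 = -(1 + 5)/3 = -⅓*6 = -2)
C = 3 (C = -9 + (-3 - 3)*(-2) = -9 - 6*(-2) = -9 + 12 = 3)
I = 11172 (I = -1862*(-6) = -2*(-5586) = 11172)
I*((3 + C)*((-1 - 3) + 2)) = 11172*((3 + 3)*((-1 - 3) + 2)) = 11172*(6*(-4 + 2)) = 11172*(6*(-2)) = 11172*(-12) = -134064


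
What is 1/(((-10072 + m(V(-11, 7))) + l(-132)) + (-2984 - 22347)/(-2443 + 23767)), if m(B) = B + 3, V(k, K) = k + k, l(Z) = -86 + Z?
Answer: -21324/219854447 ≈ -9.6991e-5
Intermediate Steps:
V(k, K) = 2*k
m(B) = 3 + B
1/(((-10072 + m(V(-11, 7))) + l(-132)) + (-2984 - 22347)/(-2443 + 23767)) = 1/(((-10072 + (3 + 2*(-11))) + (-86 - 132)) + (-2984 - 22347)/(-2443 + 23767)) = 1/(((-10072 + (3 - 22)) - 218) - 25331/21324) = 1/(((-10072 - 19) - 218) - 25331*1/21324) = 1/((-10091 - 218) - 25331/21324) = 1/(-10309 - 25331/21324) = 1/(-219854447/21324) = -21324/219854447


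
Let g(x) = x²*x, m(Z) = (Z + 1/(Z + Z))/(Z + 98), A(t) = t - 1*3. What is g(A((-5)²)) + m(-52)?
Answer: 50934623/4784 ≈ 10647.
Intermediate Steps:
A(t) = -3 + t (A(t) = t - 3 = -3 + t)
m(Z) = (Z + 1/(2*Z))/(98 + Z)
g(x) = x³
g(A((-5)²)) + m(-52) = (-3 + (-5)²)³ + (½ + (-52)²)/((-52)*(98 - 52)) = (-3 + 25)³ - 1/52*(½ + 2704)/46 = 22³ - 1/52*1/46*5409/2 = 10648 - 5409/4784 = 50934623/4784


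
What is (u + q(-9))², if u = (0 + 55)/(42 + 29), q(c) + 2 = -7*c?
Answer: 19236996/5041 ≈ 3816.1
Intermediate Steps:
q(c) = -2 - 7*c
u = 55/71 ≈ 0.77465
(u + q(-9))² = (55/71 + (-2 - 7*(-9)))² = (55/71 + (-2 + 63))² = (55/71 + 61)² = (4386/71)² = 19236996/5041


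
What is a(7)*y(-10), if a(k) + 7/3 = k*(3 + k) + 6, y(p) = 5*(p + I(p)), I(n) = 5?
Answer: -5525/3 ≈ -1841.7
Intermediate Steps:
y(p) = 25 + 5*p (y(p) = 5*(p + 5) = 5*(5 + p) = 25 + 5*p)
a(k) = 11/3 + k*(3 + k) (a(k) = -7/3 + (k*(3 + k) + 6) = -7/3 + (6 + k*(3 + k)) = 11/3 + k*(3 + k))
a(7)*y(-10) = (11/3 + 7**2 + 3*7)*(25 + 5*(-10)) = (11/3 + 49 + 21)*(25 - 50) = (221/3)*(-25) = -5525/3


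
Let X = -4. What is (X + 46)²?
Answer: 1764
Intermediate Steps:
(X + 46)² = (-4 + 46)² = 42² = 1764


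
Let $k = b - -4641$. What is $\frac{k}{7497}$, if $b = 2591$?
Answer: $\frac{7232}{7497} \approx 0.96465$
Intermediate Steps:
$k = 7232$ ($k = 2591 - -4641 = 2591 + 4641 = 7232$)
$\frac{k}{7497} = \frac{7232}{7497}$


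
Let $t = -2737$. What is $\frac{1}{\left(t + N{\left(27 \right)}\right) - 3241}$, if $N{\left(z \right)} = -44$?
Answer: $- \frac{1}{6022} \approx -0.00016606$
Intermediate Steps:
$\frac{1}{\left(t + N{\left(27 \right)}\right) - 3241} = \frac{1}{\left(-2737 - 44\right) - 3241} = \frac{1}{-2781 - 3241} = \frac{1}{-6022} = - \frac{1}{6022}$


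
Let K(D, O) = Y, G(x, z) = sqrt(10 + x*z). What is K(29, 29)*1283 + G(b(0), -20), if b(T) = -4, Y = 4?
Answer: 5132 + 3*sqrt(10) ≈ 5141.5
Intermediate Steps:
K(D, O) = 4
K(29, 29)*1283 + G(b(0), -20) = 4*1283 + sqrt(10 - 4*(-20)) = 5132 + sqrt(10 + 80) = 5132 + sqrt(90) = 5132 + 3*sqrt(10)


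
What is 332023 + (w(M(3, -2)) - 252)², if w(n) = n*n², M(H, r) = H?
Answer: 382648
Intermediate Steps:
w(n) = n³
332023 + (w(M(3, -2)) - 252)² = 332023 + (3³ - 252)² = 332023 + (27 - 252)² = 332023 + (-225)² = 332023 + 50625 = 382648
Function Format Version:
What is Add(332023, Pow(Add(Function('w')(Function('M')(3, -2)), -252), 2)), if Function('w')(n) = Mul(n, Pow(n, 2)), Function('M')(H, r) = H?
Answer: 382648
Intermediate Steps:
Function('w')(n) = Pow(n, 3)
Add(332023, Pow(Add(Function('w')(Function('M')(3, -2)), -252), 2)) = Add(332023, Pow(Add(Pow(3, 3), -252), 2)) = Add(332023, Pow(Add(27, -252), 2)) = Add(332023, Pow(-225, 2)) = Add(332023, 50625) = 382648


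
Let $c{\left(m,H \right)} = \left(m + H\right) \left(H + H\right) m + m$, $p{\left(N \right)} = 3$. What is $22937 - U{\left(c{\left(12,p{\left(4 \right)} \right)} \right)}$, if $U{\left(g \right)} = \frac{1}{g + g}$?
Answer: $\frac{50094407}{2184} \approx 22937.0$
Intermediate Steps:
$c{\left(m,H \right)} = m + 2 H m \left(H + m\right)$ ($c{\left(m,H \right)} = \left(H + m\right) 2 H m + m = 2 H \left(H + m\right) m + m = 2 H m \left(H + m\right) + m = m + 2 H m \left(H + m\right)$)
$U{\left(g \right)} = \frac{1}{2 g}$
$22937 - U{\left(c{\left(12,p{\left(4 \right)} \right)} \right)} = 22937 - \frac{1}{2 \cdot 12 \left(1 + 2 \cdot 3^{2} + 2 \cdot 3 \cdot 12\right)} = 22937 - \frac{1}{2 \cdot 12 \left(1 + 2 \cdot 9 + 72\right)} = 22937 - \frac{1}{2 \cdot 12 \left(1 + 18 + 72\right)} = 22937 - \frac{1}{2 \cdot 12 \cdot 91} = 22937 - \frac{1}{2 \cdot 1092} = 22937 - \frac{1}{2} \cdot \frac{1}{1092} = 22937 - \frac{1}{2184} = \frac{50094407}{2184}$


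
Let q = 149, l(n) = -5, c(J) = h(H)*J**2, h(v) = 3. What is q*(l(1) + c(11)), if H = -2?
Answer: 53342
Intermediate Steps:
c(J) = 3*J**2
q*(l(1) + c(11)) = 149*(-5 + 3*11**2) = 149*(-5 + 3*121) = 149*(-5 + 363) = 149*358 = 53342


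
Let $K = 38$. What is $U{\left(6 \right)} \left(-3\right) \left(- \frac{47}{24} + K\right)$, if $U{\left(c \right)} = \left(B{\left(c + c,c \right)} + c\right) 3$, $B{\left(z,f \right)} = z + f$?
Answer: $-7785$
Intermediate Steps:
$B{\left(z,f \right)} = f + z$
$U{\left(c \right)} = 12 c$ ($U{\left(c \right)} = \left(\left(c + \left(c + c\right)\right) + c\right) 3 = \left(\left(c + 2 c\right) + c\right) 3 = \left(3 c + c\right) 3 = 4 c 3 = 12 c$)
$U{\left(6 \right)} \left(-3\right) \left(- \frac{47}{24} + K\right) = 12 \cdot 6 \left(-3\right) \left(- \frac{47}{24} + 38\right) = 72 \left(-3\right) \left(\left(-47\right) \frac{1}{24} + 38\right) = - 216 \left(- \frac{47}{24} + 38\right) = \left(-216\right) \frac{865}{24} = -7785$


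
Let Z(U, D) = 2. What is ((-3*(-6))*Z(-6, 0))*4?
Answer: 144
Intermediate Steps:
((-3*(-6))*Z(-6, 0))*4 = (-3*(-6)*2)*4 = (18*2)*4 = 36*4 = 144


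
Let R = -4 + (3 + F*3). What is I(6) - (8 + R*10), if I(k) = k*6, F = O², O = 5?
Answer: -712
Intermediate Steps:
F = 25 (F = 5² = 25)
I(k) = 6*k
R = 74 (R = -4 + (3 + 25*3) = -4 + (3 + 75) = -4 + 78 = 74)
I(6) - (8 + R*10) = 6*6 - (8 + 74*10) = 36 - (8 + 740) = 36 - 1*748 = 36 - 748 = -712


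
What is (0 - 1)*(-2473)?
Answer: 2473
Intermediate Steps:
(0 - 1)*(-2473) = -1*(-2473) = 2473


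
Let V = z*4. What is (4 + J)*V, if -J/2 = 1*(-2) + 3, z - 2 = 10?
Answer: 96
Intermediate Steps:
z = 12 (z = 2 + 10 = 12)
V = 48 (V = 12*4 = 48)
J = -2 (J = -2*(1*(-2) + 3) = -2*(-2 + 3) = -2*1 = -2)
(4 + J)*V = (4 - 2)*48 = 2*48 = 96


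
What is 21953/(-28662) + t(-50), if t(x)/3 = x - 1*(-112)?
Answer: 5309179/28662 ≈ 185.23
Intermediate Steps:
t(x) = 336 + 3*x (t(x) = 3*(x - 1*(-112)) = 3*(x + 112) = 3*(112 + x) = 336 + 3*x)
21953/(-28662) + t(-50) = 21953/(-28662) + (336 + 3*(-50)) = 21953*(-1/28662) + (336 - 150) = -21953/28662 + 186 = 5309179/28662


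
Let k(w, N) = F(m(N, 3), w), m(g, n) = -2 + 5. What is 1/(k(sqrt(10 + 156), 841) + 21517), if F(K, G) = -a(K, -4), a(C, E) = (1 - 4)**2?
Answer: 1/21508 ≈ 4.6494e-5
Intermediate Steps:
m(g, n) = 3
a(C, E) = 9 (a(C, E) = (-3)**2 = 9)
F(K, G) = -9 (F(K, G) = -1*9 = -9)
k(w, N) = -9
1/(k(sqrt(10 + 156), 841) + 21517) = 1/(-9 + 21517) = 1/21508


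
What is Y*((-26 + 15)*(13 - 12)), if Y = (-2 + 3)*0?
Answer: 0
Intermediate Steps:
Y = 0 (Y = 1*0 = 0)
Y*((-26 + 15)*(13 - 12)) = 0*((-26 + 15)*(13 - 12)) = 0*(-11*1) = 0*(-11) = 0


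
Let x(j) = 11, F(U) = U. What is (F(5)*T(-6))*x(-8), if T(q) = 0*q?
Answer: 0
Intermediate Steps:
T(q) = 0
(F(5)*T(-6))*x(-8) = (5*0)*11 = 0*11 = 0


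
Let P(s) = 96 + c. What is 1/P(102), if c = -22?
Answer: 1/74 ≈ 0.013514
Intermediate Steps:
P(s) = 74 (P(s) = 96 - 22 = 74)
1/P(102) = 1/74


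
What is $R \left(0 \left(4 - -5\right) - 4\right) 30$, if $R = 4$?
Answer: $-480$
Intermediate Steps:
$R \left(0 \left(4 - -5\right) - 4\right) 30 = 4 \left(0 \left(4 - -5\right) - 4\right) 30 = 4 \left(0 \left(4 + 5\right) - 4\right) 30 = 4 \left(0 \cdot 9 - 4\right) 30 = 4 \left(0 - 4\right) 30 = 4 \left(-4\right) 30 = \left(-16\right) 30 = -480$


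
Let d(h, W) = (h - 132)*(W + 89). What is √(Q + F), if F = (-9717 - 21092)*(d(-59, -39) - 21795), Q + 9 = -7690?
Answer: √965700406 ≈ 31076.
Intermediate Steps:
Q = -7699 (Q = -9 - 7690 = -7699)
d(h, W) = (-132 + h)*(89 + W)
F = 965708105 (F = (-9717 - 21092)*((-11748 - 132*(-39) + 89*(-59) - 39*(-59)) - 21795) = -30809*((-11748 + 5148 - 5251 + 2301) - 21795) = -30809*(-9550 - 21795) = -30809*(-31345) = 965708105)
√(Q + F) = √(-7699 + 965708105) = √965700406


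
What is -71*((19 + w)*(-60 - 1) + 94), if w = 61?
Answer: 339806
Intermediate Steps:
-71*((19 + w)*(-60 - 1) + 94) = -71*((19 + 61)*(-60 - 1) + 94) = -71*(80*(-61) + 94) = -71*(-4880 + 94) = -71*(-4786) = 339806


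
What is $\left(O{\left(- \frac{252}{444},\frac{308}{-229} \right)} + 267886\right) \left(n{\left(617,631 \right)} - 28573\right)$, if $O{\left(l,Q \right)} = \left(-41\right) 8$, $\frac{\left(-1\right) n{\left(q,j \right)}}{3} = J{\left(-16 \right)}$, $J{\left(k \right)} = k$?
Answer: $-7632091950$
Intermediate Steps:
$n{\left(q,j \right)} = 48$ ($n{\left(q,j \right)} = \left(-3\right) \left(-16\right) = 48$)
$O{\left(l,Q \right)} = -328$
$\left(O{\left(- \frac{252}{444},\frac{308}{-229} \right)} + 267886\right) \left(n{\left(617,631 \right)} - 28573\right) = \left(-328 + 267886\right) \left(48 - 28573\right) = 267558 \left(-28525\right) = -7632091950$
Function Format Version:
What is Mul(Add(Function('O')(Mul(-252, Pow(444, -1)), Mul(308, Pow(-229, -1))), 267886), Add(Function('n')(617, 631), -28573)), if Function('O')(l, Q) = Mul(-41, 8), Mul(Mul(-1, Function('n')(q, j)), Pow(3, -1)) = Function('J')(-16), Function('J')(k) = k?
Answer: -7632091950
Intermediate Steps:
Function('n')(q, j) = 48 (Function('n')(q, j) = Mul(-3, -16) = 48)
Function('O')(l, Q) = -328
Mul(Add(Function('O')(Mul(-252, Pow(444, -1)), Mul(308, Pow(-229, -1))), 267886), Add(Function('n')(617, 631), -28573)) = Mul(Add(-328, 267886), Add(48, -28573)) = Mul(267558, -28525) = -7632091950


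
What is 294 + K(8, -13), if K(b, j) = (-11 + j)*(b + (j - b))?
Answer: 606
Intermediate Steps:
K(b, j) = j*(-11 + j) (K(b, j) = (-11 + j)*j = j*(-11 + j))
294 + K(8, -13) = 294 - 13*(-11 - 13) = 294 - 13*(-24) = 294 + 312 = 606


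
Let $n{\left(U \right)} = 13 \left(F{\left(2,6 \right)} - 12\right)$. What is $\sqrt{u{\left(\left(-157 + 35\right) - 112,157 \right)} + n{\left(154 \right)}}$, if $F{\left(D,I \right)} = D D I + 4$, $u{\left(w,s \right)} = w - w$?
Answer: $4 \sqrt{13} \approx 14.422$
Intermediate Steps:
$u{\left(w,s \right)} = 0$
$F{\left(D,I \right)} = 4 + I D^{2}$ ($F{\left(D,I \right)} = D^{2} I + 4 = I D^{2} + 4 = 4 + I D^{2}$)
$n{\left(U \right)} = 208$ ($n{\left(U \right)} = 13 \left(\left(4 + 6 \cdot 2^{2}\right) - 12\right) = 13 \left(\left(4 + 6 \cdot 4\right) - 12\right) = 13 \left(\left(4 + 24\right) - 12\right) = 13 \left(28 - 12\right) = 13 \cdot 16 = 208$)
$\sqrt{u{\left(\left(-157 + 35\right) - 112,157 \right)} + n{\left(154 \right)}} = \sqrt{0 + 208} = \sqrt{208} = 4 \sqrt{13}$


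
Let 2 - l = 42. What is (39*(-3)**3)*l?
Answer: 42120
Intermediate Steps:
l = -40 (l = 2 - 1*42 = 2 - 42 = -40)
(39*(-3)**3)*l = (39*(-3)**3)*(-40) = (39*(-27))*(-40) = -1053*(-40) = 42120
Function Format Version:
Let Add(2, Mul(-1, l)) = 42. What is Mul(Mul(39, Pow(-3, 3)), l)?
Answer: 42120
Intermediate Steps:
l = -40 (l = Add(2, Mul(-1, 42)) = Add(2, -42) = -40)
Mul(Mul(39, Pow(-3, 3)), l) = Mul(Mul(39, Pow(-3, 3)), -40) = Mul(Mul(39, -27), -40) = Mul(-1053, -40) = 42120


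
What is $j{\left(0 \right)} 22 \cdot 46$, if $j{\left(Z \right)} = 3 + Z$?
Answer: $3036$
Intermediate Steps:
$j{\left(0 \right)} 22 \cdot 46 = \left(3 + 0\right) 22 \cdot 46 = 3 \cdot 22 \cdot 46 = 66 \cdot 46 = 3036$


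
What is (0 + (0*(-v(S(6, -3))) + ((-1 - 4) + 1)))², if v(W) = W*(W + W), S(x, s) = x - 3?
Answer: 16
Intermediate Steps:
S(x, s) = -3 + x
v(W) = 2*W² (v(W) = W*(2*W) = 2*W²)
(0 + (0*(-v(S(6, -3))) + ((-1 - 4) + 1)))² = (0 + (0*(-2*(-3 + 6)²) + ((-1 - 4) + 1)))² = (0 + (0*(-2*3²) + (-5 + 1)))² = (0 + (0*(-2*9) - 4))² = (0 + (0*(-1*18) - 4))² = (0 + (0*(-18) - 4))² = (0 + (0 - 4))² = (0 - 4)² = (-4)² = 16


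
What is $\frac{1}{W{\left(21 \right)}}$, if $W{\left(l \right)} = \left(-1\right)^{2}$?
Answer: $1$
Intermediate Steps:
$W{\left(l \right)} = 1$
$\frac{1}{W{\left(21 \right)}} = 1^{-1} = 1$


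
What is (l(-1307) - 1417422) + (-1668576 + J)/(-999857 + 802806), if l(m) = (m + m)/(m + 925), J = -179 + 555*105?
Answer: -53346579554365/37636741 ≈ -1.4174e+6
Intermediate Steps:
J = 58096 (J = -179 + 58275 = 58096)
l(m) = 2*m/(925 + m) (l(m) = (2*m)/(925 + m) = 2*m/(925 + m))
(l(-1307) - 1417422) + (-1668576 + J)/(-999857 + 802806) = (2*(-1307)/(925 - 1307) - 1417422) + (-1668576 + 58096)/(-999857 + 802806) = (2*(-1307)/(-382) - 1417422) - 1610480/(-197051) = (2*(-1307)*(-1/382) - 1417422) - 1610480*(-1/197051) = (1307/191 - 1417422) + 1610480/197051 = -270726295/191 + 1610480/197051 = -53346579554365/37636741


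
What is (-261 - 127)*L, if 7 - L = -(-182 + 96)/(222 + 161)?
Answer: -1006860/383 ≈ -2628.9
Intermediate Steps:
L = 2595/383 (L = 7 - (-1)*(-182 + 96)/(222 + 161) = 7 - (-1)*(-86/383) = 7 - (-1)*(-86*1/383) = 7 - (-1)*(-86)/383 = 7 - 1*86/383 = 7 - 86/383 = 2595/383 ≈ 6.7755)
(-261 - 127)*L = (-261 - 127)*(2595/383) = -388*2595/383 = -1006860/383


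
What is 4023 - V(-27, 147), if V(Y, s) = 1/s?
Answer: 591380/147 ≈ 4023.0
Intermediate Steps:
4023 - V(-27, 147) = 4023 - 1/147 = 591380/147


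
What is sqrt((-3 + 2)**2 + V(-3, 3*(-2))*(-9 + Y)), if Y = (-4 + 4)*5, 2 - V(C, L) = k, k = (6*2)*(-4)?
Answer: I*sqrt(449) ≈ 21.19*I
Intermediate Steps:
k = -48 (k = 12*(-4) = -48)
V(C, L) = 50 (V(C, L) = 2 - 1*(-48) = 2 + 48 = 50)
Y = 0 (Y = 0*5 = 0)
sqrt((-3 + 2)**2 + V(-3, 3*(-2))*(-9 + Y)) = sqrt((-3 + 2)**2 + 50*(-9 + 0)) = sqrt((-1)**2 + 50*(-9)) = sqrt(1 - 450) = sqrt(-449) = I*sqrt(449)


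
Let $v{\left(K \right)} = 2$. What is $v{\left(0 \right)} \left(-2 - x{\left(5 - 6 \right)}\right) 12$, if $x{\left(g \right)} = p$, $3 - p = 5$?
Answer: $0$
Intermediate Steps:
$p = -2$ ($p = 3 - 5 = -2$)
$x{\left(g \right)} = -2$
$v{\left(0 \right)} \left(-2 - x{\left(5 - 6 \right)}\right) 12 = 2 \left(-2 - -2\right) 12 = 2 \left(-2 + 2\right) 12 = 2 \cdot 0 \cdot 12 = 0 \cdot 12 = 0$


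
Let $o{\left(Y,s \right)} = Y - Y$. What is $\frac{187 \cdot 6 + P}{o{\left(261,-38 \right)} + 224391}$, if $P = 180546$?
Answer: $\frac{60556}{74797} \approx 0.8096$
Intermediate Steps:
$o{\left(Y,s \right)} = 0$
$\frac{187 \cdot 6 + P}{o{\left(261,-38 \right)} + 224391} = \frac{187 \cdot 6 + 180546}{0 + 224391} = \frac{1122 + 180546}{224391} = 181668 \cdot \frac{1}{224391} = \frac{60556}{74797}$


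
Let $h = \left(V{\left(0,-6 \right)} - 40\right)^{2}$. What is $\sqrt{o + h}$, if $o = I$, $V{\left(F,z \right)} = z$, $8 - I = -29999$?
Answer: $\sqrt{32123} \approx 179.23$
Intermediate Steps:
$I = 30007$ ($I = 8 - -29999 = 8 + 29999 = 30007$)
$o = 30007$
$h = 2116$ ($h = \left(-6 - 40\right)^{2} = \left(-46\right)^{2} = 2116$)
$\sqrt{o + h} = \sqrt{30007 + 2116} = \sqrt{32123}$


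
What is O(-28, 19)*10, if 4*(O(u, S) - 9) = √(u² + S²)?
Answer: 90 + 5*√1145/2 ≈ 174.59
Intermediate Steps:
O(u, S) = 9 + √(S² + u²)/4 (O(u, S) = 9 + √(u² + S²)/4 = 9 + √(S² + u²)/4)
O(-28, 19)*10 = (9 + √(19² + (-28)²)/4)*10 = (9 + √(361 + 784)/4)*10 = (9 + √1145/4)*10 = 90 + 5*√1145/2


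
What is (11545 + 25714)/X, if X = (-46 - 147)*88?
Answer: -37259/16984 ≈ -2.1938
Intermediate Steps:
X = -16984 (X = -193*88 = -16984)
(11545 + 25714)/X = (11545 + 25714)/(-16984) = 37259*(-1/16984) = -37259/16984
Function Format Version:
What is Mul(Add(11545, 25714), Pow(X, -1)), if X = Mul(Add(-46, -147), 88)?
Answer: Rational(-37259, 16984) ≈ -2.1938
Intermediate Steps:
X = -16984 (X = Mul(-193, 88) = -16984)
Mul(Add(11545, 25714), Pow(X, -1)) = Mul(Add(11545, 25714), Pow(-16984, -1)) = Mul(37259, Rational(-1, 16984)) = Rational(-37259, 16984)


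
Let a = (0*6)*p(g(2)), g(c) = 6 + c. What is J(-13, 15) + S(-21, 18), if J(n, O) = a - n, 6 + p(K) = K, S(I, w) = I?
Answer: -8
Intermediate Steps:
p(K) = -6 + K
a = 0 (a = (0*6)*(-6 + (6 + 2)) = 0*(-6 + 8) = 0*2 = 0)
J(n, O) = -n (J(n, O) = 0 - n = -n)
J(-13, 15) + S(-21, 18) = -1*(-13) - 21 = 13 - 21 = -8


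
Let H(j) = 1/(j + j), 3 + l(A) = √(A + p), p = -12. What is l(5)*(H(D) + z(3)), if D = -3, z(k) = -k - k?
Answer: 37/2 - 37*I*√7/6 ≈ 18.5 - 16.315*I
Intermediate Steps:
z(k) = -2*k
l(A) = -3 + √(-12 + A) (l(A) = -3 + √(A - 12) = -3 + √(-12 + A))
H(j) = 1/(2*j)
l(5)*(H(D) + z(3)) = (-3 + √(-12 + 5))*((½)/(-3) - 2*3) = (-3 + √(-7))*((½)*(-⅓) - 6) = (-3 + I*√7)*(-⅙ - 6) = (-3 + I*√7)*(-37/6) = 37/2 - 37*I*√7/6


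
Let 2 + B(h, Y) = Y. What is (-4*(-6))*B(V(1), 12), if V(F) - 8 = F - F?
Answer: 240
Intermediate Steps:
V(F) = 8 (V(F) = 8 + (F - F) = 8 + 0 = 8)
B(h, Y) = -2 + Y
(-4*(-6))*B(V(1), 12) = (-4*(-6))*(-2 + 12) = 24*10 = 240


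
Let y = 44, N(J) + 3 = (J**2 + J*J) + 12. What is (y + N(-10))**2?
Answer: 64009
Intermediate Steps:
N(J) = 9 + 2*J**2 (N(J) = -3 + ((J**2 + J*J) + 12) = -3 + ((J**2 + J**2) + 12) = -3 + (2*J**2 + 12) = -3 + (12 + 2*J**2) = 9 + 2*J**2)
(y + N(-10))**2 = (44 + (9 + 2*(-10)**2))**2 = (44 + (9 + 2*100))**2 = (44 + (9 + 200))**2 = (44 + 209)**2 = 253**2 = 64009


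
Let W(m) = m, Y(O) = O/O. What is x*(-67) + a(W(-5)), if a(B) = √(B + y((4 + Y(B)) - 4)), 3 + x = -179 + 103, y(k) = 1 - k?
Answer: 5293 + I*√5 ≈ 5293.0 + 2.2361*I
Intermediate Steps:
Y(O) = 1
x = -79 (x = -3 + (-179 + 103) = -3 - 76 = -79)
a(B) = √B (a(B) = √(B + (1 - ((4 + 1) - 4))) = √(B + (1 - (5 - 4))) = √(B + (1 - 1*1)) = √(B + (1 - 1)) = √(B + 0) = √B)
x*(-67) + a(W(-5)) = -79*(-67) + √(-5) = 5293 + I*√5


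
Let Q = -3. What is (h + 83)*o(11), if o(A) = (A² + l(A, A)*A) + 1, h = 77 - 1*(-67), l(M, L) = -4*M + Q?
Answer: -89665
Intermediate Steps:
l(M, L) = -3 - 4*M (l(M, L) = -4*M - 3 = -3 - 4*M)
h = 144 (h = 77 + 67 = 144)
o(A) = 1 + A² + A*(-3 - 4*A) (o(A) = (A² + (-3 - 4*A)*A) + 1 = (A² + A*(-3 - 4*A)) + 1 = 1 + A² + A*(-3 - 4*A))
(h + 83)*o(11) = (144 + 83)*(1 - 3*11 - 3*11²) = 227*(1 - 33 - 3*121) = 227*(1 - 33 - 363) = 227*(-395) = -89665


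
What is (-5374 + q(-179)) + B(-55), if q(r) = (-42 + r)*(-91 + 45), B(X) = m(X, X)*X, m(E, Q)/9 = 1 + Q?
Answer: 31522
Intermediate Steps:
m(E, Q) = 9 + 9*Q (m(E, Q) = 9*(1 + Q) = 9 + 9*Q)
B(X) = X*(9 + 9*X) (B(X) = (9 + 9*X)*X = X*(9 + 9*X))
q(r) = 1932 - 46*r (q(r) = (-42 + r)*(-46) = 1932 - 46*r)
(-5374 + q(-179)) + B(-55) = (-5374 + (1932 - 46*(-179))) + 9*(-55)*(1 - 55) = (-5374 + (1932 + 8234)) + 9*(-55)*(-54) = (-5374 + 10166) + 26730 = 4792 + 26730 = 31522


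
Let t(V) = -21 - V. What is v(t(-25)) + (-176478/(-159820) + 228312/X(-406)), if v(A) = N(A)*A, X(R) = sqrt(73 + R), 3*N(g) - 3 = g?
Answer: 2502197/239730 - 76104*I*sqrt(37)/37 ≈ 10.438 - 12511.0*I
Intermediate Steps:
N(g) = 1 + g/3
v(A) = A*(1 + A/3) (v(A) = (1 + A/3)*A = A*(1 + A/3))
v(t(-25)) + (-176478/(-159820) + 228312/X(-406)) = (-21 - 1*(-25))*(3 + (-21 - 1*(-25)))/3 + (-176478/(-159820) + 228312/(sqrt(73 - 406))) = (-21 + 25)*(3 + (-21 + 25))/3 + (-176478*(-1/159820) + 228312/(sqrt(-333))) = (1/3)*4*(3 + 4) + (88239/79910 + 228312/((3*I*sqrt(37)))) = (1/3)*4*7 + (88239/79910 + 228312*(-I*sqrt(37)/111)) = 28/3 + (88239/79910 - 76104*I*sqrt(37)/37) = 2502197/239730 - 76104*I*sqrt(37)/37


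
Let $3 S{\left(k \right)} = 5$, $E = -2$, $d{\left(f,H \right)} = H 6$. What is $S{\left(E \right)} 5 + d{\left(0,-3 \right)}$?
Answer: $- \frac{29}{3} \approx -9.6667$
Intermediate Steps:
$d{\left(f,H \right)} = 6 H$
$S{\left(k \right)} = \frac{5}{3}$ ($S{\left(k \right)} = \frac{1}{3} \cdot 5 = \frac{5}{3}$)
$S{\left(E \right)} 5 + d{\left(0,-3 \right)} = \frac{5}{3} \cdot 5 + 6 \left(-3\right) = \frac{25}{3} - 18 = - \frac{29}{3}$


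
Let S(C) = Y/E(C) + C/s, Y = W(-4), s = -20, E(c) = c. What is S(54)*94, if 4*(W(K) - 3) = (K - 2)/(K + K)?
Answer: -178741/720 ≈ -248.25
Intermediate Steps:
W(K) = 3 + (-2 + K)/(8*K) (W(K) = 3 + ((K - 2)/(K + K))/4 = 3 + ((-2 + K)/((2*K)))/4 = 3 + ((-2 + K)*(1/(2*K)))/4 = 3 + ((-2 + K)/(2*K))/4 = 3 + (-2 + K)/(8*K))
Y = 51/16 (Y = (1/8)*(-2 + 25*(-4))/(-4) = (1/8)*(-1/4)*(-2 - 100) = (1/8)*(-1/4)*(-102) = 51/16 ≈ 3.1875)
S(C) = -C/20 + 51/(16*C) (S(C) = 51/(16*C) + C/(-20) = 51/(16*C) + C*(-1/20) = 51/(16*C) - C/20 = -C/20 + 51/(16*C))
S(54)*94 = (-1/20*54 + (51/16)/54)*94 = (-27/10 + (51/16)*(1/54))*94 = (-27/10 + 17/288)*94 = -3803/1440*94 = -178741/720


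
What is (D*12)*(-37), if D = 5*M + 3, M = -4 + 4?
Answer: -1332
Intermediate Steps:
M = 0
D = 3 (D = 5*0 + 3 = 0 + 3 = 3)
(D*12)*(-37) = (3*12)*(-37) = 36*(-37) = -1332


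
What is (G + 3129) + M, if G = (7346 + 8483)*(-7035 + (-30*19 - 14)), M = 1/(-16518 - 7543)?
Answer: -2901709007343/24061 ≈ -1.2060e+8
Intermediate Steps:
M = -1/24061 (M = 1/(-24061) = -1/24061 ≈ -4.1561e-5)
G = -120601151 (G = 15829*(-7035 + (-570 - 14)) = 15829*(-7035 - 584) = 15829*(-7619) = -120601151)
(G + 3129) + M = (-120601151 + 3129) - 1/24061 = -120598022 - 1/24061 = -2901709007343/24061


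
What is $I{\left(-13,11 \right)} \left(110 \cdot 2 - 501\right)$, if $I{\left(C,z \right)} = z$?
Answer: $-3091$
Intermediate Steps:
$I{\left(-13,11 \right)} \left(110 \cdot 2 - 501\right) = 11 \left(110 \cdot 2 - 501\right) = 11 \left(220 - 501\right) = 11 \left(-281\right) = -3091$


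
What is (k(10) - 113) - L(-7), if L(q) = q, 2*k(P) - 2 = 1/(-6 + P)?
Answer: -839/8 ≈ -104.88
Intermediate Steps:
k(P) = 1 + 1/(2*(-6 + P))
(k(10) - 113) - L(-7) = ((-11/2 + 10)/(-6 + 10) - 113) - 1*(-7) = ((9/2)/4 - 113) + 7 = ((¼)*(9/2) - 113) + 7 = (9/8 - 113) + 7 = -895/8 + 7 = -839/8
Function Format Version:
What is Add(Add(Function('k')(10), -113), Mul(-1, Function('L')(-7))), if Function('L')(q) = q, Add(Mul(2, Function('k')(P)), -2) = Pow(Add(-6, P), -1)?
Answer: Rational(-839, 8) ≈ -104.88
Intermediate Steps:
Function('k')(P) = Add(1, Mul(Rational(1, 2), Pow(Add(-6, P), -1)))
Add(Add(Function('k')(10), -113), Mul(-1, Function('L')(-7))) = Add(Add(Mul(Pow(Add(-6, 10), -1), Add(Rational(-11, 2), 10)), -113), Mul(-1, -7)) = Add(Add(Mul(Pow(4, -1), Rational(9, 2)), -113), 7) = Add(Add(Mul(Rational(1, 4), Rational(9, 2)), -113), 7) = Add(Add(Rational(9, 8), -113), 7) = Add(Rational(-895, 8), 7) = Rational(-839, 8)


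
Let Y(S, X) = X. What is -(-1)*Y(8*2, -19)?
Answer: -19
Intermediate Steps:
-(-1)*Y(8*2, -19) = -(-1)*(-19) = -1*19 = -19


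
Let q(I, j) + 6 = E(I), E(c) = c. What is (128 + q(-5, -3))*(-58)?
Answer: -6786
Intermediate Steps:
q(I, j) = -6 + I
(128 + q(-5, -3))*(-58) = (128 + (-6 - 5))*(-58) = (128 - 11)*(-58) = 117*(-58) = -6786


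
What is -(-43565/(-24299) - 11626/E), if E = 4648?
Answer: 40005027/56470876 ≈ 0.70842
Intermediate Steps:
-(-43565/(-24299) - 11626/E) = -(-43565/(-24299) - 11626/4648) = -(-43565*(-1/24299) - 11626*1/4648) = -(43565/24299 - 5813/2324) = -1*(-40005027/56470876) = 40005027/56470876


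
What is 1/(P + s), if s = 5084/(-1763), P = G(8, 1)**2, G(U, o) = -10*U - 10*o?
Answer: 43/348176 ≈ 0.00012350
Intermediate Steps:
P = 8100 (P = (-10*8 - 10*1)**2 = (-80 - 10)**2 = (-90)**2 = 8100)
s = -124/43 (s = 5084*(-1/1763) = -124/43 ≈ -2.8837)
1/(P + s) = 1/(8100 - 124/43) = 1/(348176/43) = 43/348176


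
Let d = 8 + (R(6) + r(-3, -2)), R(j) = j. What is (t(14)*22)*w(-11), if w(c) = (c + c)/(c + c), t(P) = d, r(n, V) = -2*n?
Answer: 440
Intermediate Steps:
d = 20 (d = 8 + (6 - 2*(-3)) = 8 + (6 + 6) = 8 + 12 = 20)
t(P) = 20
w(c) = 1 (w(c) = (2*c)/((2*c)) = (2*c)*(1/(2*c)) = 1)
(t(14)*22)*w(-11) = (20*22)*1 = 440*1 = 440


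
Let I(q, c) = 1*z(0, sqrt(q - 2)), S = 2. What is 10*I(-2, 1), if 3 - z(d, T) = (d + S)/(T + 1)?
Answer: 26 + 8*I ≈ 26.0 + 8.0*I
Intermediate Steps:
z(d, T) = 3 - (2 + d)/(1 + T) (z(d, T) = 3 - (d + 2)/(T + 1) = 3 - (2 + d)/(1 + T))
I(q, c) = (1 + 3*sqrt(-2 + q))/(1 + sqrt(-2 + q)) (I(q, c) = 1*((1 - 1*0 + 3*sqrt(q - 2))/(1 + sqrt(q - 2))) = 1*((1 + 0 + 3*sqrt(-2 + q))/(1 + sqrt(-2 + q))) = 1*((1 + 3*sqrt(-2 + q))/(1 + sqrt(-2 + q))) = (1 + 3*sqrt(-2 + q))/(1 + sqrt(-2 + q)))
10*I(-2, 1) = 10*((1 + 3*sqrt(-2 - 2))/(1 + sqrt(-2 - 2))) = 10*((1 + 3*sqrt(-4))/(1 + sqrt(-4))) = 10*((1 + 3*(2*I))/(1 + 2*I)) = 10*(((1 - 2*I)/5)*(1 + 6*I)) = 10*((1 - 2*I)*(1 + 6*I)/5) = 2*(1 - 2*I)*(1 + 6*I)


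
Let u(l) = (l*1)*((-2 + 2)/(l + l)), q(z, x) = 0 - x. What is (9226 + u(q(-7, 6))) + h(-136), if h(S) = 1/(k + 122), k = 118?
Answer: 2214241/240 ≈ 9226.0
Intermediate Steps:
q(z, x) = -x
u(l) = 0 (u(l) = l*(0/((2*l))) = l*(0*(1/(2*l))) = l*0 = 0)
h(S) = 1/240 (h(S) = 1/(118 + 122) = 1/240)
(9226 + u(q(-7, 6))) + h(-136) = (9226 + 0) + 1/240 = 9226 + 1/240 = 2214241/240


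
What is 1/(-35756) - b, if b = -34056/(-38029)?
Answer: -1217744365/1359764924 ≈ -0.89556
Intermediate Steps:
b = 34056/38029 (b = -34056*(-1/38029) = 34056/38029 ≈ 0.89553)
1/(-35756) - b = 1/(-35756) - 1*34056/38029 = -1/35756 - 34056/38029 = -1217744365/1359764924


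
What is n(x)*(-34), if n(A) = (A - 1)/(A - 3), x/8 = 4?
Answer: -1054/29 ≈ -36.345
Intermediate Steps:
x = 32 (x = 8*4 = 32)
n(A) = (-1 + A)/(-3 + A)
n(x)*(-34) = ((-1 + 32)/(-3 + 32))*(-34) = (31/29)*(-34) = -1054/29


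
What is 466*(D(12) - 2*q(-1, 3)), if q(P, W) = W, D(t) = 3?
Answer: -1398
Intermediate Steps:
466*(D(12) - 2*q(-1, 3)) = 466*(3 - 2*3) = 466*(3 - 6) = 466*(-3) = -1398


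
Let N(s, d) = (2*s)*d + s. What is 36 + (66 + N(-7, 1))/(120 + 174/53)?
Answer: 26401/726 ≈ 36.365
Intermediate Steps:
N(s, d) = s + 2*d*s (N(s, d) = 2*d*s + s = s + 2*d*s)
36 + (66 + N(-7, 1))/(120 + 174/53) = 36 + (66 - 7*(1 + 2*1))/(120 + 174/53) = 36 + (66 - 7*(1 + 2))/(120 + 174*(1/53)) = 36 + (66 - 7*3)/(120 + 174/53) = 36 + (66 - 21)/(6534/53) = 36 + 45*(53/6534) = 36 + 265/726 = 26401/726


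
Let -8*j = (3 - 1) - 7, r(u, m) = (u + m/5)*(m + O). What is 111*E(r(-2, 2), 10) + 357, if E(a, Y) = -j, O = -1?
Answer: 2301/8 ≈ 287.63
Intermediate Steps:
r(u, m) = (-1 + m)*(u + m/5) (r(u, m) = (u + m/5)*(m - 1) = (u + m*(1/5))*(-1 + m) = (u + m/5)*(-1 + m) = (-1 + m)*(u + m/5))
j = 5/8 (j = -((3 - 1) - 7)/8 = -(2 - 7)/8 = -1/8*(-5) = 5/8 ≈ 0.62500)
E(a, Y) = -5/8 (E(a, Y) = -1*5/8 = -5/8)
111*E(r(-2, 2), 10) + 357 = 111*(-5/8) + 357 = -555/8 + 357 = 2301/8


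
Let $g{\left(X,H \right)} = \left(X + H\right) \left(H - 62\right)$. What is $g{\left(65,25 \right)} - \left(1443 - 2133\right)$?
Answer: $-2640$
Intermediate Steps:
$g{\left(X,H \right)} = \left(-62 + H\right) \left(H + X\right)$ ($g{\left(X,H \right)} = \left(H + X\right) \left(-62 + H\right) = \left(-62 + H\right) \left(H + X\right)$)
$g{\left(65,25 \right)} - \left(1443 - 2133\right) = \left(25^{2} - 1550 - 4030 + 25 \cdot 65\right) - \left(1443 - 2133\right) = \left(625 - 1550 - 4030 + 1625\right) - -690 = -3330 + 690 = -2640$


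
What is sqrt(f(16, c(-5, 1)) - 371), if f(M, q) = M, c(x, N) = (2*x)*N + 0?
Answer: I*sqrt(355) ≈ 18.841*I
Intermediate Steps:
c(x, N) = 2*N*x (c(x, N) = 2*N*x + 0 = 2*N*x)
sqrt(f(16, c(-5, 1)) - 371) = sqrt(16 - 371) = sqrt(-355) = I*sqrt(355)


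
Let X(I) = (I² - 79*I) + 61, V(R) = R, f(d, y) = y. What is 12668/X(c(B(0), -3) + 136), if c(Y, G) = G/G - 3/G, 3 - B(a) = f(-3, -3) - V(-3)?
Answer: 12668/8203 ≈ 1.5443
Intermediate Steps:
B(a) = 3 (B(a) = 3 - (-3 - 1*(-3)) = 3 - (-3 + 3) = 3 - 1*0 = 3 + 0 = 3)
c(Y, G) = 1 - 3/G
X(I) = 61 + I² - 79*I
12668/X(c(B(0), -3) + 136) = 12668/(61 + ((-3 - 3)/(-3) + 136)² - 79*((-3 - 3)/(-3) + 136)) = 12668/(61 + (-⅓*(-6) + 136)² - 79*(-⅓*(-6) + 136)) = 12668/(61 + (2 + 136)² - 79*(2 + 136)) = 12668/(61 + 138² - 79*138) = 12668/(61 + 19044 - 10902) = 12668/8203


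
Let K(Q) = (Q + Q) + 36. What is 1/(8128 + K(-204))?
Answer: 1/7756 ≈ 0.00012893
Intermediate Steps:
K(Q) = 36 + 2*Q (K(Q) = 2*Q + 36 = 36 + 2*Q)
1/(8128 + K(-204)) = 1/(8128 + (36 + 2*(-204))) = 1/(8128 + (36 - 408)) = 1/(8128 - 372) = 1/7756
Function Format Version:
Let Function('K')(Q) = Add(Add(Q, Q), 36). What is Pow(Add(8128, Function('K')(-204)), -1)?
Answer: Rational(1, 7756) ≈ 0.00012893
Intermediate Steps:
Function('K')(Q) = Add(36, Mul(2, Q)) (Function('K')(Q) = Add(Mul(2, Q), 36) = Add(36, Mul(2, Q)))
Pow(Add(8128, Function('K')(-204)), -1) = Pow(Add(8128, Add(36, Mul(2, -204))), -1) = Pow(Add(8128, Add(36, -408)), -1) = Pow(Add(8128, -372), -1) = Pow(7756, -1) = Rational(1, 7756)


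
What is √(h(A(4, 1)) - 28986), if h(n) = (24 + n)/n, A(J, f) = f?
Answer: I*√28961 ≈ 170.18*I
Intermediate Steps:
h(n) = (24 + n)/n
√(h(A(4, 1)) - 28986) = √((24 + 1)/1 - 28986) = √(1*25 - 28986) = √(25 - 28986) = √(-28961) = I*√28961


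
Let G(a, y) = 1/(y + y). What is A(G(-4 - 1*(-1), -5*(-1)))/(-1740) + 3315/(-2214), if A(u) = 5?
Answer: -64213/42804 ≈ -1.5002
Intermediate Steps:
G(a, y) = 1/(2*y)
A(G(-4 - 1*(-1), -5*(-1)))/(-1740) + 3315/(-2214) = 5/(-1740) + 3315/(-2214) = 5*(-1/1740) + 3315*(-1/2214) = -1/348 - 1105/738 = -64213/42804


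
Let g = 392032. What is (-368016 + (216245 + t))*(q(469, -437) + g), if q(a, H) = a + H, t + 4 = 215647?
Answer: 25041911808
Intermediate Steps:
t = 215643 (t = -4 + 215647 = 215643)
q(a, H) = H + a
(-368016 + (216245 + t))*(q(469, -437) + g) = (-368016 + (216245 + 215643))*((-437 + 469) + 392032) = (-368016 + 431888)*(32 + 392032) = 63872*392064 = 25041911808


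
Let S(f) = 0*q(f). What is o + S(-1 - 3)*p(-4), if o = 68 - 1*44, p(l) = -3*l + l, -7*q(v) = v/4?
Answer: 24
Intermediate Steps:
q(v) = -v/28 (q(v) = -v/(7*4) = -v/28)
S(f) = 0 (S(f) = 0*(-f/28) = 0)
p(l) = -2*l
o = 24 (o = 68 - 44 = 24)
o + S(-1 - 3)*p(-4) = 24 + 0*(-2*(-4)) = 24 + 0*8 = 24 + 0 = 24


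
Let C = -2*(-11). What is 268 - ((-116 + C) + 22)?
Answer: 340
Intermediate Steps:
C = 22
268 - ((-116 + C) + 22) = 268 - ((-116 + 22) + 22) = 268 - (-94 + 22) = 268 - 1*(-72) = 268 + 72 = 340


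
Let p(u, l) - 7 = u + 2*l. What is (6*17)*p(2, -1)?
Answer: 714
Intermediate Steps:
p(u, l) = 7 + u + 2*l (p(u, l) = 7 + (u + 2*l) = 7 + u + 2*l)
(6*17)*p(2, -1) = (6*17)*(7 + 2 + 2*(-1)) = 102*(7 + 2 - 2) = 102*7 = 714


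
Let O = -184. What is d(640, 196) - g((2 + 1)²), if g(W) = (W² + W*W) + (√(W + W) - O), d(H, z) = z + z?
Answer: 46 - 3*√2 ≈ 41.757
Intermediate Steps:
d(H, z) = 2*z
g(W) = 184 + 2*W² + √2*√W (g(W) = (W² + W*W) + (√(W + W) - 1*(-184)) = (W² + W²) + (√(2*W) + 184) = 2*W² + (√2*√W + 184) = 2*W² + (184 + √2*√W) = 184 + 2*W² + √2*√W)
d(640, 196) - g((2 + 1)²) = 2*196 - (184 + 2*((2 + 1)²)² + √2*√((2 + 1)²)) = 392 - (184 + 2*(3²)² + √2*√(3²)) = 392 - (184 + 2*9² + √2*√9) = 392 - (184 + 2*81 + √2*3) = 392 - (184 + 162 + 3*√2) = 392 - (346 + 3*√2) = 392 + (-346 - 3*√2) = 46 - 3*√2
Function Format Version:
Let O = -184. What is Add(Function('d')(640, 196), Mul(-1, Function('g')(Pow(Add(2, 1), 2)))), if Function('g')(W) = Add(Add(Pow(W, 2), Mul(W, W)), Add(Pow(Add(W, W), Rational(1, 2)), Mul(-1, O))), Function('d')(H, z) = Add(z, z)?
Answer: Add(46, Mul(-3, Pow(2, Rational(1, 2)))) ≈ 41.757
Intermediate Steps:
Function('d')(H, z) = Mul(2, z)
Function('g')(W) = Add(184, Mul(2, Pow(W, 2)), Mul(Pow(2, Rational(1, 2)), Pow(W, Rational(1, 2)))) (Function('g')(W) = Add(Add(Pow(W, 2), Mul(W, W)), Add(Pow(Add(W, W), Rational(1, 2)), Mul(-1, -184))) = Add(Add(Pow(W, 2), Pow(W, 2)), Add(Pow(Mul(2, W), Rational(1, 2)), 184)) = Add(Mul(2, Pow(W, 2)), Add(Mul(Pow(2, Rational(1, 2)), Pow(W, Rational(1, 2))), 184)) = Add(Mul(2, Pow(W, 2)), Add(184, Mul(Pow(2, Rational(1, 2)), Pow(W, Rational(1, 2))))) = Add(184, Mul(2, Pow(W, 2)), Mul(Pow(2, Rational(1, 2)), Pow(W, Rational(1, 2)))))
Add(Function('d')(640, 196), Mul(-1, Function('g')(Pow(Add(2, 1), 2)))) = Add(Mul(2, 196), Mul(-1, Add(184, Mul(2, Pow(Pow(Add(2, 1), 2), 2)), Mul(Pow(2, Rational(1, 2)), Pow(Pow(Add(2, 1), 2), Rational(1, 2)))))) = Add(392, Mul(-1, Add(184, Mul(2, Pow(Pow(3, 2), 2)), Mul(Pow(2, Rational(1, 2)), Pow(Pow(3, 2), Rational(1, 2)))))) = Add(392, Mul(-1, Add(184, Mul(2, Pow(9, 2)), Mul(Pow(2, Rational(1, 2)), Pow(9, Rational(1, 2)))))) = Add(392, Mul(-1, Add(184, Mul(2, 81), Mul(Pow(2, Rational(1, 2)), 3)))) = Add(392, Mul(-1, Add(184, 162, Mul(3, Pow(2, Rational(1, 2)))))) = Add(392, Mul(-1, Add(346, Mul(3, Pow(2, Rational(1, 2)))))) = Add(392, Add(-346, Mul(-3, Pow(2, Rational(1, 2))))) = Add(46, Mul(-3, Pow(2, Rational(1, 2))))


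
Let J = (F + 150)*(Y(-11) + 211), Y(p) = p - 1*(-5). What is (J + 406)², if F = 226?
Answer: 6004080196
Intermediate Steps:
Y(p) = 5 + p (Y(p) = p + 5 = 5 + p)
J = 77080 (J = (226 + 150)*((5 - 11) + 211) = 376*(-6 + 211) = 376*205 = 77080)
(J + 406)² = (77080 + 406)² = 77486² = 6004080196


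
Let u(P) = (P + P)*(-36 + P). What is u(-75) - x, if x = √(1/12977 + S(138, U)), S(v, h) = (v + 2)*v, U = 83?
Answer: 16650 - √3253536873257/12977 ≈ 16511.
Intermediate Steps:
u(P) = 2*P*(-36 + P) (u(P) = (2*P)*(-36 + P) = 2*P*(-36 + P))
S(v, h) = v*(2 + v) (S(v, h) = (2 + v)*v = v*(2 + v))
x = √3253536873257/12977 (x = √(1/12977 + 138*(2 + 138)) = √(1/12977 + 138*140) = √(1/12977 + 19320) = √(250715641/12977) = √3253536873257/12977 ≈ 139.00)
u(-75) - x = 2*(-75)*(-36 - 75) - √3253536873257/12977 = 2*(-75)*(-111) - √3253536873257/12977 = 16650 - √3253536873257/12977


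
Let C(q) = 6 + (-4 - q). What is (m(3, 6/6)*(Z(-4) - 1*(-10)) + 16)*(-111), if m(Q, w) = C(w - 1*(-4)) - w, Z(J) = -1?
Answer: 2220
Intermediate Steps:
C(q) = 2 - q
m(Q, w) = -2 - 2*w (m(Q, w) = (2 - (w - 1*(-4))) - w = (2 - (w + 4)) - w = (2 - (4 + w)) - w = (2 + (-4 - w)) - w = (-2 - w) - w = -2 - 2*w)
(m(3, 6/6)*(Z(-4) - 1*(-10)) + 16)*(-111) = ((-2 - 12/6)*(-1 - 1*(-10)) + 16)*(-111) = ((-2 - 12/6)*(-1 + 10) + 16)*(-111) = ((-2 - 2*1)*9 + 16)*(-111) = ((-2 - 2)*9 + 16)*(-111) = (-4*9 + 16)*(-111) = (-36 + 16)*(-111) = -20*(-111) = 2220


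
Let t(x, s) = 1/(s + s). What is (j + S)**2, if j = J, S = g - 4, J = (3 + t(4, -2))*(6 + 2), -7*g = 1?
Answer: 15625/49 ≈ 318.88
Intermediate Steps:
g = -1/7 (g = -1/7*1 = -1/7 ≈ -0.14286)
t(x, s) = 1/(2*s)
J = 22 (J = (3 + (1/2)/(-2))*(6 + 2) = (3 + (1/2)*(-1/2))*8 = (3 - 1/4)*8 = (11/4)*8 = 22)
S = -29/7 (S = -1/7 - 4 = -29/7 ≈ -4.1429)
j = 22
(j + S)**2 = (22 - 29/7)**2 = (125/7)**2 = 15625/49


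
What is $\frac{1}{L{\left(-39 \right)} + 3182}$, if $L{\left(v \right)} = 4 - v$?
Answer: $\frac{1}{3225} \approx 0.00031008$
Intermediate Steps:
$\frac{1}{L{\left(-39 \right)} + 3182} = \frac{1}{\left(4 - -39\right) + 3182} = \frac{1}{\left(4 + 39\right) + 3182} = \frac{1}{43 + 3182} = \frac{1}{3225}$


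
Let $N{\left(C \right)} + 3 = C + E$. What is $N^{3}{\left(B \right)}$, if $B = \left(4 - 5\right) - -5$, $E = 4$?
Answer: $125$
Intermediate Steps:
$B = 4$ ($B = -1 + 5 = 4$)
$N{\left(C \right)} = 1 + C$ ($N{\left(C \right)} = -3 + \left(C + 4\right) = -3 + \left(4 + C\right) = 1 + C$)
$N^{3}{\left(B \right)} = \left(1 + 4\right)^{3} = 5^{3} = 125$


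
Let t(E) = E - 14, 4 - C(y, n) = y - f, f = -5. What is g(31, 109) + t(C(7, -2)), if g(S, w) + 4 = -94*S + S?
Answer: -2909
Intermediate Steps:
C(y, n) = -1 - y (C(y, n) = 4 - (y - 1*(-5)) = 4 - (y + 5) = 4 - (5 + y) = 4 + (-5 - y) = -1 - y)
g(S, w) = -4 - 93*S (g(S, w) = -4 + (-94*S + S) = -4 - 93*S)
t(E) = -14 + E
g(31, 109) + t(C(7, -2)) = (-4 - 93*31) + (-14 + (-1 - 1*7)) = (-4 - 2883) + (-14 + (-1 - 7)) = -2887 + (-14 - 8) = -2887 - 22 = -2909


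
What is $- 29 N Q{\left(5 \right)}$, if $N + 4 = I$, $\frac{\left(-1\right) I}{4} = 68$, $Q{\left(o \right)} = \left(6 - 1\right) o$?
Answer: $200100$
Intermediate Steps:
$Q{\left(o \right)} = 5 o$
$I = -272$ ($I = \left(-4\right) 68 = -272$)
$N = -276$ ($N = -4 - 272 = -276$)
$- 29 N Q{\left(5 \right)} = \left(-29\right) \left(-276\right) 5 \cdot 5 = 8004 \cdot 25 = 200100$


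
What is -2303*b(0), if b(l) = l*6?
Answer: 0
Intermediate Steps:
b(l) = 6*l
-2303*b(0) = -13818*0 = -2303*0 = 0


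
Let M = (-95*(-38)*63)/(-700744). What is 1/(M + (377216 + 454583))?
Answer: 350372/291438965513 ≈ 1.2022e-6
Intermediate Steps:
M = -113715/350372 (M = (3610*63)*(-1/700744) = 227430*(-1/700744) = -113715/350372 ≈ -0.32455)
1/(M + (377216 + 454583)) = 1/(-113715/350372 + (377216 + 454583)) = 1/(-113715/350372 + 831799) = 1/(291438965513/350372) = 350372/291438965513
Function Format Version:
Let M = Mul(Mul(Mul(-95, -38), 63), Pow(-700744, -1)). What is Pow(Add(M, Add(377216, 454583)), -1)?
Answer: Rational(350372, 291438965513) ≈ 1.2022e-6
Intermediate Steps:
M = Rational(-113715, 350372) (M = Mul(Mul(3610, 63), Rational(-1, 700744)) = Mul(227430, Rational(-1, 700744)) = Rational(-113715, 350372) ≈ -0.32455)
Pow(Add(M, Add(377216, 454583)), -1) = Pow(Add(Rational(-113715, 350372), Add(377216, 454583)), -1) = Pow(Add(Rational(-113715, 350372), 831799), -1) = Pow(Rational(291438965513, 350372), -1) = Rational(350372, 291438965513)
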